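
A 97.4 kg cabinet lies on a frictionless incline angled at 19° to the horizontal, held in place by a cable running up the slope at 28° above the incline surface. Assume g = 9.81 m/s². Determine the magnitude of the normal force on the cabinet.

Take axes along and perpendicular to the incline. Weight components: W sin 19° = 311.1 N down-slope, W cos 19° = 903.4 N into the surface.
Along incline: T cos 28° = W sin 19° → T = 352.3 N.
Perpendicular: N = W cos 19° − T sin 28° = 738 N.

N ≈ 738 N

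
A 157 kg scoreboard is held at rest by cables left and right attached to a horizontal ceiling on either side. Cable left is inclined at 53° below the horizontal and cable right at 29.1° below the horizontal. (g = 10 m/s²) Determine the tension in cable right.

Weight W = 157 × 10 = 1570 N acts straight down.
Horizontal: T_left cos 53° = T_right cos 29.1°  →  T_left = 1.452 T_right.
Vertical: T_left sin 53° + T_right sin 29.1° = 1570.
Substituting the horizontal relation into the vertical equation gives 1.646 T_right = 1570, so T_right = 953.9 N.

T_right ≈ 954 N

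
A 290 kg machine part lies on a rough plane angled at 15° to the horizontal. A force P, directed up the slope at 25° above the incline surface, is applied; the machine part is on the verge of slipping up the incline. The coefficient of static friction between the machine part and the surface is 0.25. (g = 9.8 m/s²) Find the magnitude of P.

P ≈ 1410 N

On the verge of sliding up the incline, friction equals μN and acts down the slope.
Perpendicular: N + P sin 25° = W cos 15° = 2745 N.
Along incline: P cos 25° = W sin 15° + μN  with W sin 15° = 735.6 N.
Solving the pair for P and N: P = 1405 N, N = 2151 N (and f = μN = 537.8 N).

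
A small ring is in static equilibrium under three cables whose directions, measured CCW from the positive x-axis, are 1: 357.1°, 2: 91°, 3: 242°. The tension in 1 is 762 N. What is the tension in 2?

Resolve: ΣF_x = 762 cos 357.1° + T_2 cos 91° + T_3 cos 242° = 0.
        ΣF_y = 762 sin 357.1° + T_2 sin 91° + T_3 sin 242° = 0.
The known terms sum to (761, -38.55) N, so -0.0175 T_2 − 0.4695 T_3 = -761 and 0.9998 T_2 − 0.8829 T_3 = 38.55.
Solving simultaneously: T_2 = 1423 N, T_3 = 1568 N.

T_2 ≈ 1420 N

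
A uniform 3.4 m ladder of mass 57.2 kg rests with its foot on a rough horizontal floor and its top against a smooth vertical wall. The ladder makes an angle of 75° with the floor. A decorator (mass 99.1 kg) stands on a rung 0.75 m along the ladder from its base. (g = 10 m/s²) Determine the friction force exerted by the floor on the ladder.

Torques about the foot: N_wall · 3.4 sin 75° = 57.2×10×1.7 cos 75° + 99.1×10×0.75 cos 75° → N_wall = 135.21 N.
ΣF_x = 0: f_floor = N_wall = 135.21 N.

f ≈ 135 N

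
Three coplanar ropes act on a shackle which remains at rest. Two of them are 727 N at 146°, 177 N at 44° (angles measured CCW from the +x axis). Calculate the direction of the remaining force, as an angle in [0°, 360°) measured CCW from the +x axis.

θ ≈ 312°

Sum the known components: ΣF_x = -475.4 N, ΣF_y = 529.5 N.
For equilibrium the remaining force must supply (−ΣF_x, −ΣF_y) = (475.4, -529.5) N.
Magnitude = √((475.4)² + (-529.5)²) = 711.6 N; direction = atan2(-529.5, 475.4) = 311.9°.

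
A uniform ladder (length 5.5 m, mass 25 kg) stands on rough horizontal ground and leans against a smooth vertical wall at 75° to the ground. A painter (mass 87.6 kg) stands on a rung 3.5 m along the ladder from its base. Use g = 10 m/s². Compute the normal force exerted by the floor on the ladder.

N_floor ≈ 1130 N

ΣF_y = 0: N_floor = 25×10 + 87.6×10 = 1126 N.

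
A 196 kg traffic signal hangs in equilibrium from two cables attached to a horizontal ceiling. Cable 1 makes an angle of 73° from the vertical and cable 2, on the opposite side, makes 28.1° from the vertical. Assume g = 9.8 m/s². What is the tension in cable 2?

Angles from the horizontal: cable 1 is 90° − 73° = 17°, cable 2 is 90° − 28.1° = 61.9°.
Weight W = 196 × 9.8 = 1921 N acts straight down.
Horizontal: T_1 cos 17° = T_2 cos 61.9°  →  T_1 = 0.4925 T_2.
Vertical: T_1 sin 17° + T_2 sin 61.9° = 1921.
Substituting the horizontal relation into the vertical equation gives 1.026 T_2 = 1921, so T_2 = 1872 N.

T_2 ≈ 1870 N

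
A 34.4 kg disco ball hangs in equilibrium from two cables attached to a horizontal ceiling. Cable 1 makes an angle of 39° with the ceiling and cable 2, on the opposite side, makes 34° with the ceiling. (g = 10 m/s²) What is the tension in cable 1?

Weight W = 34.4 × 10 = 344 N acts straight down.
Horizontal: T_1 cos 39° = T_2 cos 34°  →  T_2 = 0.9374 T_1.
Vertical: T_1 sin 39° + T_2 sin 34° = 344.
Substituting the horizontal relation into the vertical equation gives 1.154 T_1 = 344, so T_1 = 298.2 N.

T_1 ≈ 298 N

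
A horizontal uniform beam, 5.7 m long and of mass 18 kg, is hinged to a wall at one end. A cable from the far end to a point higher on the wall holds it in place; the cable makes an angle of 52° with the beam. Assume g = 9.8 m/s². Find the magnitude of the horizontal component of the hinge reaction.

H_x ≈ 68.9 N

Take torques about the hinge: T sin 52° · 5.7 = 18×9.8×2.85 = 502.74 N·m.
So T = 502.74 / (0.7880 × 5.7) = 111.93 N.
ΣF_x = 0: H_x = T cos 52° = 68.909 N.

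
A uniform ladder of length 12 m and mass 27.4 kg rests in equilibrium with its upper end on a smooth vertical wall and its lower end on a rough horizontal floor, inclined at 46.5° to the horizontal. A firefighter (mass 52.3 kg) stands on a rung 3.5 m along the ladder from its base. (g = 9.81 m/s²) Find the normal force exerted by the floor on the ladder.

ΣF_y = 0: N_floor = 27.4×9.81 + 52.3×9.81 = 781.86 N.

N_floor ≈ 782 N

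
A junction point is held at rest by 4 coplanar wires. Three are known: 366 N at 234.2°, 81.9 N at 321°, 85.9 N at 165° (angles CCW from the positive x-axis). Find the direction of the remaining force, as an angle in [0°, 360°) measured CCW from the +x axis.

θ ≈ 54.4°

Sum the known components: ΣF_x = -233.4 N, ΣF_y = -326.2 N.
For equilibrium the remaining force must supply (−ΣF_x, −ΣF_y) = (233.4, 326.2) N.
Magnitude = √((233.4)² + (326.2)²) = 401.1 N; direction = atan2(326.2, 233.4) = 54.4°.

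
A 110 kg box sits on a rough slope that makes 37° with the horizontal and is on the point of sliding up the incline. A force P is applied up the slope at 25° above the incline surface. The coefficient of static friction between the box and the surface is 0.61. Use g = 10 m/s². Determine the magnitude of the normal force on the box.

On the verge of sliding up the incline, friction equals μN and acts down the slope.
Perpendicular: N + P sin 25° = W cos 37° = 878.5 N.
Along incline: P cos 25° = W sin 37° + μN  with W sin 37° = 662 N.
Solving the pair for P and N: P = 1029 N, N = 443.6 N (and f = μN = 270.6 N).

N ≈ 444 N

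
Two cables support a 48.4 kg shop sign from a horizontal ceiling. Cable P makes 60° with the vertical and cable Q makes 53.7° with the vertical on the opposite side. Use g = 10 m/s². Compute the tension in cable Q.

Angles from the horizontal: cable P is 90° − 60° = 30°, cable Q is 90° − 53.7° = 36.3°.
Weight W = 48.4 × 10 = 484 N acts straight down.
Horizontal: T_P cos 30° = T_Q cos 36.3°  →  T_P = 0.9306 T_Q.
Vertical: T_P sin 30° + T_Q sin 36.3° = 484.
Substituting the horizontal relation into the vertical equation gives 1.057 T_Q = 484, so T_Q = 457.8 N.

T_Q ≈ 458 N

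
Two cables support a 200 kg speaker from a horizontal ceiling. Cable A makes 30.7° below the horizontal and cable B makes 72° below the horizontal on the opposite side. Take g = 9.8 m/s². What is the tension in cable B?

Weight W = 200 × 9.8 = 1960 N acts straight down.
Horizontal: T_A cos 30.7° = T_B cos 72°  →  T_A = 0.3594 T_B.
Vertical: T_A sin 30.7° + T_B sin 72° = 1960.
Substituting the horizontal relation into the vertical equation gives 1.135 T_B = 1960, so T_B = 1728 N.

T_B ≈ 1730 N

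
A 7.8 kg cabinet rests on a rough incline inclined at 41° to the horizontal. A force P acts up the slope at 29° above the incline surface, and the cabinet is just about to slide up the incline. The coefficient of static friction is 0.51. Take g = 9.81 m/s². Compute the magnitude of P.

P ≈ 71 N

On the verge of sliding up the incline, friction equals μN and acts down the slope.
Perpendicular: N + P sin 29° = W cos 41° = 57.75 N.
Along incline: P cos 29° = W sin 41° + μN  with W sin 41° = 50.2 N.
Solving the pair for P and N: P = 71 N, N = 23.33 N (and f = μN = 11.9 N).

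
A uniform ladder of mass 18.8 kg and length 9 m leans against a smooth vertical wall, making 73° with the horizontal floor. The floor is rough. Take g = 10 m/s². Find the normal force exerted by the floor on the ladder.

N_floor ≈ 188 N

ΣF_y = 0: N_floor = 18.8×10 = 188 N.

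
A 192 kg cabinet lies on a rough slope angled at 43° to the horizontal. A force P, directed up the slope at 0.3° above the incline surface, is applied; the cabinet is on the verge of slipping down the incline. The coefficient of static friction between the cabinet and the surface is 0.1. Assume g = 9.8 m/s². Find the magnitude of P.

P ≈ 1150 N

On the verge of sliding down the incline, friction equals μN and acts up the slope.
Perpendicular: N + P sin 0.3° = W cos 43° = 1376 N.
Along incline: P cos 0.3° + μN = W sin 43° with W sin 43° = 1283 N.
Solving the pair for P and N: P = 1146 N, N = 1370 N (and f = μN = 137 N).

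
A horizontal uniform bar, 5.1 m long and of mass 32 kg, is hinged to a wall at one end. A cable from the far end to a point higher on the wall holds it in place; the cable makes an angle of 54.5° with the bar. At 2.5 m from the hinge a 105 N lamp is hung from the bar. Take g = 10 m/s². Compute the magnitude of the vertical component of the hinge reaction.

Take torques about the hinge: T sin 54.5° · 5.1 = 32×10×2.55 + 105×2.5 = 1078.5 N·m.
So T = 1078.5 / (0.8141 × 5.1) = 259.76 N.
ΣF_y = 0: H_y = (32×10 + 105) − T sin 54.5° = 425 − 211.47 = 213.53 N.

|H_y| ≈ 214 N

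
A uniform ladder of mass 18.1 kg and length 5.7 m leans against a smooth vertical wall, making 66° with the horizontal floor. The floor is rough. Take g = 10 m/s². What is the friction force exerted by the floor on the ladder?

f ≈ 40.3 N

Torques about the foot: N_wall · 5.7 sin 66° = 18.1×10×2.85 cos 66° → N_wall = 40.293 N.
ΣF_x = 0: f_floor = N_wall = 40.293 N.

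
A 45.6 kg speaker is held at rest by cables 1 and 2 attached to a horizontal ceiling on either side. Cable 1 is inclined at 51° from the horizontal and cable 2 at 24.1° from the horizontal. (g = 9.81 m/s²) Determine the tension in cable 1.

Weight W = 45.6 × 9.81 = 447.3 N acts straight down.
Horizontal: T_1 cos 51° = T_2 cos 24.1°  →  T_2 = 0.6894 T_1.
Vertical: T_1 sin 51° + T_2 sin 24.1° = 447.3.
Substituting the horizontal relation into the vertical equation gives 1.059 T_1 = 447.3, so T_1 = 422.6 N.

T_1 ≈ 423 N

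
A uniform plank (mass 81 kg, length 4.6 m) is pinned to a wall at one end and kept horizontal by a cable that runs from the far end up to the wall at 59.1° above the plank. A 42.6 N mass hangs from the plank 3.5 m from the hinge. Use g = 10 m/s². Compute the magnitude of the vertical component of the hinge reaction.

|H_y| ≈ 415 N

Take torques about the hinge: T sin 59.1° · 4.6 = 81×10×2.3 + 42.6×3.5 = 2012.1 N·m.
So T = 2012.1 / (0.8581 × 4.6) = 509.77 N.
ΣF_y = 0: H_y = (81×10 + 42.6) − T sin 59.1° = 852.6 − 437.41 = 415.19 N.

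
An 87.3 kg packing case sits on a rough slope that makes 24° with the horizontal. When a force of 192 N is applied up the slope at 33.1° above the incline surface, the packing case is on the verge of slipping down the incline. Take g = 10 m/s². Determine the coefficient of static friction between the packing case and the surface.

On the verge of sliding down the incline, friction is at its maximum μN and acts up the slope.
Perpendicular to incline: N = W cos 24° − P sin 33.1° = 797.5 − 104.9 = 692.7 N.
Along incline: P cos 33.1° + μN = W sin 24° → μ = (W sin 24° − P cos 33.1°) / N = 0.2804.

μ ≈ 0.280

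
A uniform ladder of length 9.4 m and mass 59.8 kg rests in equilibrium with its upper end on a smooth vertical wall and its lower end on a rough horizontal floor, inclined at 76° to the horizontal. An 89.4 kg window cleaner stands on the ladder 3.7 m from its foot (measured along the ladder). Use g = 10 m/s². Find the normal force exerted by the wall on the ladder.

N_wall ≈ 162 N

Torques about the foot: N_wall · 9.4 sin 76° = 59.8×10×4.7 cos 76° + 89.4×10×3.7 cos 76° → N_wall = 162.29 N.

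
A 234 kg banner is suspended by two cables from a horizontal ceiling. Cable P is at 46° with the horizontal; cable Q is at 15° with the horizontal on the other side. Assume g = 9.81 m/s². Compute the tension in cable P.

T_P ≈ 2540 N

Weight W = 234 × 9.81 = 2296 N acts straight down.
Horizontal: T_P cos 46° = T_Q cos 15°  →  T_Q = 0.7192 T_P.
Vertical: T_P sin 46° + T_Q sin 15° = 2296.
Substituting the horizontal relation into the vertical equation gives 0.9055 T_P = 2296, so T_P = 2535 N.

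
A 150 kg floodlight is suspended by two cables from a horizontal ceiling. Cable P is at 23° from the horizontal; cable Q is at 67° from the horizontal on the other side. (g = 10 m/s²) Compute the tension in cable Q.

T_Q ≈ 1380 N

Weight W = 150 × 10 = 1500 N acts straight down.
Horizontal: T_P cos 23° = T_Q cos 67°  →  T_P = 0.4245 T_Q.
Vertical: T_P sin 23° + T_Q sin 67° = 1500.
Substituting the horizontal relation into the vertical equation gives 1.086 T_Q = 1500, so T_Q = 1381 N.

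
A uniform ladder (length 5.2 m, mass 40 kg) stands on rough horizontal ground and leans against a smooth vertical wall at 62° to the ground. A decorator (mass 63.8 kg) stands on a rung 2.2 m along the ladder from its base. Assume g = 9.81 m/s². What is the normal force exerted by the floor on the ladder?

ΣF_y = 0: N_floor = 40×9.81 + 63.8×9.81 = 1018.3 N.

N_floor ≈ 1020 N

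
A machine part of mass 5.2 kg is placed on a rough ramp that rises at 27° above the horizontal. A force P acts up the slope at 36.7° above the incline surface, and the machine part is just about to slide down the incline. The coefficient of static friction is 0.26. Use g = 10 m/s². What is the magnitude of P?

P ≈ 17.9 N

On the verge of sliding down the incline, friction equals μN and acts up the slope.
Perpendicular: N + P sin 36.7° = W cos 27° = 46.33 N.
Along incline: P cos 36.7° + μN = W sin 27° with W sin 27° = 23.61 N.
Solving the pair for P and N: P = 17.89 N, N = 35.64 N (and f = μN = 9.267 N).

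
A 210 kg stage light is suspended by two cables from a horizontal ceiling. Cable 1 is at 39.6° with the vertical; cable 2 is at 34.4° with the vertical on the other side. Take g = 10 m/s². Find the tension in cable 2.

Angles from the horizontal: cable 1 is 90° − 39.6° = 50.4°, cable 2 is 90° − 34.4° = 55.6°.
Weight W = 210 × 10 = 2100 N acts straight down.
Horizontal: T_1 cos 50.4° = T_2 cos 55.6°  →  T_1 = 0.8863 T_2.
Vertical: T_1 sin 50.4° + T_2 sin 55.6° = 2100.
Substituting the horizontal relation into the vertical equation gives 1.508 T_2 = 2100, so T_2 = 1393 N.

T_2 ≈ 1390 N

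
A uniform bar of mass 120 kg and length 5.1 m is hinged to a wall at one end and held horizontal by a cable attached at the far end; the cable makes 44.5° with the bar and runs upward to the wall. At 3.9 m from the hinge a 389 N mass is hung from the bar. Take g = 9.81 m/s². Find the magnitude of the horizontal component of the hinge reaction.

Take torques about the hinge: T sin 44.5° · 5.1 = 120×9.81×2.55 + 389×3.9 = 4519 N·m.
So T = 4519 / (0.7009 × 5.1) = 1264.2 N.
ΣF_x = 0: H_x = T cos 44.5° = 901.67 N.

H_x ≈ 902 N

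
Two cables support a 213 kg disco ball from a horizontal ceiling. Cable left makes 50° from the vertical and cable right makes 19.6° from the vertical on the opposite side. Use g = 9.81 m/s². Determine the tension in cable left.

Angles from the horizontal: cable left is 90° − 50° = 40°, cable right is 90° − 19.6° = 70.4°.
Weight W = 213 × 9.81 = 2090 N acts straight down.
Horizontal: T_left cos 40° = T_right cos 70.4°  →  T_right = 2.284 T_left.
Vertical: T_left sin 40° + T_right sin 70.4° = 2090.
Substituting the horizontal relation into the vertical equation gives 2.794 T_left = 2090, so T_left = 747.8 N.

T_left ≈ 748 N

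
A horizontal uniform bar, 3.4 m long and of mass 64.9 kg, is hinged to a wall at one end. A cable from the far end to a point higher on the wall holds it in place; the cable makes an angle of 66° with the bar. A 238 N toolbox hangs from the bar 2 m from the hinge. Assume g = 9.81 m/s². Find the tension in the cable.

T ≈ 502 N

Take torques about the hinge: T sin 66° · 3.4 = 64.9×9.81×1.7 + 238×2 = 1558.3 N·m.
So T = 1558.3 / (0.9135 × 3.4) = 501.71 N.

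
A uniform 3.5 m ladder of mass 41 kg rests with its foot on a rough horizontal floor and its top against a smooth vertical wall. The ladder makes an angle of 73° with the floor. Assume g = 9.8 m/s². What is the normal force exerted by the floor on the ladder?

N_floor ≈ 402 N

ΣF_y = 0: N_floor = 41×9.8 = 401.8 N.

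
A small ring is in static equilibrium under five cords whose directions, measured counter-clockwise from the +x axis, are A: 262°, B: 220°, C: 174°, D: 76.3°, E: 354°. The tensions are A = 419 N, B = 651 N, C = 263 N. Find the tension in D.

T_D ≈ 895 N

Resolve: ΣF_x = 419 cos 262° + 651 cos 220° + 263 cos 174° + T_D cos 76.3° + T_E cos 354° = 0.
        ΣF_y = 419 sin 262° + 651 sin 220° + 263 sin 174° + T_D sin 76.3° + T_E sin 354° = 0.
The known terms sum to (-818.6, -805.9) N, so 0.2368 T_D + 0.9945 T_E = 818.6 and 0.9715 T_D − 0.1045 T_E = 805.9.
Solving simultaneously: T_D = 895.1 N, T_E = 609.9 N.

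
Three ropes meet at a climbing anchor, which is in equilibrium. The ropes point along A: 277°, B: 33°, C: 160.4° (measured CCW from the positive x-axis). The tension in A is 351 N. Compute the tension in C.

Resolve: ΣF_x = 351 cos 277° + T_B cos 33° + T_C cos 160.4° = 0.
        ΣF_y = 351 sin 277° + T_B sin 33° + T_C sin 160.4° = 0.
The known terms sum to (42.78, -348.4) N, so 0.8387 T_B − 0.9421 T_C = -42.78 and 0.5446 T_B + 0.3355 T_C = 348.4.
Solving simultaneously: T_B = 395.1 N, T_C = 397.1 N.

T_C ≈ 397 N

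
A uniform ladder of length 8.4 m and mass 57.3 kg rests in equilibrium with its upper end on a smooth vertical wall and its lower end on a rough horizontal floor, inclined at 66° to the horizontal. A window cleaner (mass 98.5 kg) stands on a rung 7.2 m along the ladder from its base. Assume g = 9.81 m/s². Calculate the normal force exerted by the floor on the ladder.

N_floor ≈ 1530 N

ΣF_y = 0: N_floor = 57.3×9.81 + 98.5×9.81 = 1528.4 N.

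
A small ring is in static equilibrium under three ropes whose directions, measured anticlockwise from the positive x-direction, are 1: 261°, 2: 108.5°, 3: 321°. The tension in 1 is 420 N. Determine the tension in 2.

Resolve: ΣF_x = 420 cos 261° + T_2 cos 108.5° + T_3 cos 321° = 0.
        ΣF_y = 420 sin 261° + T_2 sin 108.5° + T_3 sin 321° = 0.
The known terms sum to (-65.7, -414.8) N, so -0.3173 T_2 + 0.7771 T_3 = 65.7 and 0.9483 T_2 − 0.6293 T_3 = 414.8.
Solving simultaneously: T_2 = 677 N, T_3 = 360.9 N.

T_2 ≈ 677 N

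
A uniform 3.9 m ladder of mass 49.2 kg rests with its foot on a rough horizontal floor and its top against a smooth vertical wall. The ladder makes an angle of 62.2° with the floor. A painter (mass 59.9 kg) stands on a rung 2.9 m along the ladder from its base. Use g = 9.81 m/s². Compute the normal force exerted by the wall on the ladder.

N_wall ≈ 358 N

Torques about the foot: N_wall · 3.9 sin 62.2° = 49.2×9.81×1.95 cos 62.2° + 59.9×9.81×2.9 cos 62.2° → N_wall = 357.61 N.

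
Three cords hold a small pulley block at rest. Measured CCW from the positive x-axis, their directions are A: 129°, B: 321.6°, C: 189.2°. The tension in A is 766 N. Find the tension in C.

T_C ≈ 226 N

Resolve: ΣF_x = 766 cos 129° + T_B cos 321.6° + T_C cos 189.2° = 0.
        ΣF_y = 766 sin 129° + T_B sin 321.6° + T_C sin 189.2° = 0.
The known terms sum to (-482.1, 595.3) N, so 0.7837 T_B − 0.9871 T_C = 482.1 and -0.6211 T_B − 0.1599 T_C = -595.3.
Solving simultaneously: T_B = 900.1 N, T_C = 226.3 N.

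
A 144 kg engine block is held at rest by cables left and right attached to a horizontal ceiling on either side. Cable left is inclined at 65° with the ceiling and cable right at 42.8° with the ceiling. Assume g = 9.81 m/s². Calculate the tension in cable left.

Weight W = 144 × 9.81 = 1413 N acts straight down.
Horizontal: T_left cos 65° = T_right cos 42.8°  →  T_right = 0.576 T_left.
Vertical: T_left sin 65° + T_right sin 42.8° = 1413.
Substituting the horizontal relation into the vertical equation gives 1.298 T_left = 1413, so T_left = 1089 N.

T_left ≈ 1090 N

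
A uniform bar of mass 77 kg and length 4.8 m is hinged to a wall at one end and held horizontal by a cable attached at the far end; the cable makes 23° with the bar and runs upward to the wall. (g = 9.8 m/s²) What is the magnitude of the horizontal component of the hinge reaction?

Take torques about the hinge: T sin 23° · 4.8 = 77×9.8×2.4 = 1811 N·m.
So T = 1811 / (0.3907 × 4.8) = 965.63 N.
ΣF_x = 0: H_x = T cos 23° = 888.86 N.

H_x ≈ 889 N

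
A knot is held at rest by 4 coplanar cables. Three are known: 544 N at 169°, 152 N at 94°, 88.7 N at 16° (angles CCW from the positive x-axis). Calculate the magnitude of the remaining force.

F ≈ 538 N

Sum the known components: ΣF_x = -459.3 N, ΣF_y = 279.9 N.
For equilibrium the remaining force must supply (−ΣF_x, −ΣF_y) = (459.3, -279.9) N.
Magnitude = √((459.3)² + (-279.9)²) = 537.9 N; direction = atan2(-279.9, 459.3) = 328.6°.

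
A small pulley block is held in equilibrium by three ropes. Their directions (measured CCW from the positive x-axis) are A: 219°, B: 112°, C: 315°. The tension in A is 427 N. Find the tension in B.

Resolve: ΣF_x = 427 cos 219° + T_B cos 112° + T_C cos 315° = 0.
        ΣF_y = 427 sin 219° + T_B sin 112° + T_C sin 315° = 0.
The known terms sum to (-331.8, -268.7) N, so -0.3746 T_B + 0.7071 T_C = 331.8 and 0.9272 T_B − 0.7071 T_C = 268.7.
Solving simultaneously: T_B = 1087 N, T_C = 1045 N.

T_B ≈ 1090 N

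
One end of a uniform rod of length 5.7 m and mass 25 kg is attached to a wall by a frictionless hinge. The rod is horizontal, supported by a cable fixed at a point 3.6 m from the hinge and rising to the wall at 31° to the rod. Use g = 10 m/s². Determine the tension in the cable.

Take torques about the hinge: T sin 31° · 3.6 = 25×10×2.85 = 712.5 N·m.
So T = 712.5 / (0.5150 × 3.6) = 384.28 N.

T ≈ 384 N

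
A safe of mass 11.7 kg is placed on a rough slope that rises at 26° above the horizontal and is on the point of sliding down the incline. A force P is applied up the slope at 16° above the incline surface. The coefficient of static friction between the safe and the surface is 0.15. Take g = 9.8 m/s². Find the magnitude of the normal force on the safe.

On the verge of sliding down the incline, friction equals μN and acts up the slope.
Perpendicular: N + P sin 16° = W cos 26° = 103.1 N.
Along incline: P cos 16° + μN = W sin 26° with W sin 26° = 50.26 N.
Solving the pair for P and N: P = 37.84 N, N = 92.63 N (and f = μN = 13.89 N).

N ≈ 92.6 N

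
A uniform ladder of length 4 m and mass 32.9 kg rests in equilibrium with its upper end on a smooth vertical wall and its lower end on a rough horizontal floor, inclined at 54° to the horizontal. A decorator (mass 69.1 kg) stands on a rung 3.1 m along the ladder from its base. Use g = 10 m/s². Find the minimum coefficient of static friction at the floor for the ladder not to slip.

μ_min ≈ 0.499

ΣF_y = 0: N_floor = 32.9×10 + 69.1×10 = 1020 N.
Torques about the foot: N_wall · 4 sin 54° = 32.9×10×2 cos 54° + 69.1×10×3.1 cos 54° → N_wall = 508.6 N.
ΣF_x = 0: f_floor = N_wall = 508.6 N.
μ_min = f_floor / N_floor = 508.6 / 1020 = 0.4986.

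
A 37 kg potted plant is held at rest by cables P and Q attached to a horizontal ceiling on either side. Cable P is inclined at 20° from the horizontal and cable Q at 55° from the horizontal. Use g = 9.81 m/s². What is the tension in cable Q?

T_Q ≈ 353 N

Weight W = 37 × 9.81 = 363 N acts straight down.
Horizontal: T_P cos 20° = T_Q cos 55°  →  T_P = 0.6104 T_Q.
Vertical: T_P sin 20° + T_Q sin 55° = 363.
Substituting the horizontal relation into the vertical equation gives 1.028 T_Q = 363, so T_Q = 353.1 N.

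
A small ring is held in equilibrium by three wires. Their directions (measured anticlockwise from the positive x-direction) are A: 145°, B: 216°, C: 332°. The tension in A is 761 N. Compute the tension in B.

T_B ≈ 103 N

Resolve: ΣF_x = 761 cos 145° + T_B cos 216° + T_C cos 332° = 0.
        ΣF_y = 761 sin 145° + T_B sin 216° + T_C sin 332° = 0.
The known terms sum to (-623.4, 436.5) N, so -0.8090 T_B + 0.8829 T_C = 623.4 and -0.5878 T_B − 0.4695 T_C = -436.5.
Solving simultaneously: T_B = 103.2 N, T_C = 800.6 N.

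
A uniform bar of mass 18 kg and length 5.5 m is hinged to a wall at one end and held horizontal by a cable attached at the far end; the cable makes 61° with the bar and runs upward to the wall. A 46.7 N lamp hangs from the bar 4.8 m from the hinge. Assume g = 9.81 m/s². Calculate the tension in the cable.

Take torques about the hinge: T sin 61° · 5.5 = 18×9.81×2.75 + 46.7×4.8 = 709.75 N·m.
So T = 709.75 / (0.8746 × 5.5) = 147.55 N.

T ≈ 148 N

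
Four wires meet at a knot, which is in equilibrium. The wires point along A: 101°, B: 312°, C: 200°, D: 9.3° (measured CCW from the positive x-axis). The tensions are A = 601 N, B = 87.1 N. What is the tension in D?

T_D ≈ 2760 N

Resolve: ΣF_x = 601 cos 101° + 87.1 cos 312° + T_C cos 200° + T_D cos 9.3° = 0.
        ΣF_y = 601 sin 101° + 87.1 sin 312° + T_C sin 200° + T_D sin 9.3° = 0.
The known terms sum to (-56.39, 525.2) N, so -0.9397 T_C + 0.9869 T_D = 56.39 and -0.3420 T_C + 0.1616 T_D = -525.2.
Solving simultaneously: T_C = 2841 N, T_D = 2762 N.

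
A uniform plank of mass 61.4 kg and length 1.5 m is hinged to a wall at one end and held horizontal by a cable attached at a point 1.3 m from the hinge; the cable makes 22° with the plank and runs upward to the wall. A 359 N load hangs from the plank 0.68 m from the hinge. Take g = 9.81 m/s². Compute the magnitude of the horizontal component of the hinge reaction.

Take torques about the hinge: T sin 22° · 1.3 = 61.4×9.81×0.75 + 359×0.68 = 695.87 N·m.
So T = 695.87 / (0.3746 × 1.3) = 1428.9 N.
ΣF_x = 0: H_x = T cos 22° = 1324.9 N.

H_x ≈ 1320 N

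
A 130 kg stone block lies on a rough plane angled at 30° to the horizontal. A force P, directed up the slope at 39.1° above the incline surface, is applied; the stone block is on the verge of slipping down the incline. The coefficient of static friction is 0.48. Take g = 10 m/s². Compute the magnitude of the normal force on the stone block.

N ≈ 980 N

On the verge of sliding down the incline, friction equals μN and acts up the slope.
Perpendicular: N + P sin 39.1° = W cos 30° = 1126 N.
Along incline: P cos 39.1° + μN = W sin 30° with W sin 30° = 650 N.
Solving the pair for P and N: P = 231.6 N, N = 979.8 N (and f = μN = 470.3 N).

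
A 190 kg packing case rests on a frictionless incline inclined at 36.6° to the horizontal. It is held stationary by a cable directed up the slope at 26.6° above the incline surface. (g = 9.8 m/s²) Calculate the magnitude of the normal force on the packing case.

N ≈ 939 N

Take axes along and perpendicular to the incline. Weight components: W sin 36.6° = 1110 N down-slope, W cos 36.6° = 1495 N into the surface.
Along incline: T cos 26.6° = W sin 36.6° → T = 1242 N.
Perpendicular: N = W cos 36.6° − T sin 26.6° = 938.9 N.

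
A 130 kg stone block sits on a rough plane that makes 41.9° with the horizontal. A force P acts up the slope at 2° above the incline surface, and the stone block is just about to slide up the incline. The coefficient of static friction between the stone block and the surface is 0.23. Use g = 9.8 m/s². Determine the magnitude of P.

On the verge of sliding up the incline, friction equals μN and acts down the slope.
Perpendicular: N + P sin 2° = W cos 41.9° = 948.3 N.
Along incline: P cos 2° = W sin 41.9° + μN  with W sin 41.9° = 850.8 N.
Solving the pair for P and N: P = 1061 N, N = 911.2 N (and f = μN = 209.6 N).

P ≈ 1060 N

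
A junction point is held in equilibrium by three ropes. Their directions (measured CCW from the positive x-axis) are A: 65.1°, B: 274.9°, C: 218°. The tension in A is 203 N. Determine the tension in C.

T_C ≈ 120 N

Resolve: ΣF_x = 203 cos 65.1° + T_B cos 274.9° + T_C cos 218° = 0.
        ΣF_y = 203 sin 65.1° + T_B sin 274.9° + T_C sin 218° = 0.
The known terms sum to (85.47, 184.1) N, so 0.0854 T_B − 0.7880 T_C = -85.47 and -0.9963 T_B − 0.6157 T_C = -184.1.
Solving simultaneously: T_B = 110.4 N, T_C = 120.4 N.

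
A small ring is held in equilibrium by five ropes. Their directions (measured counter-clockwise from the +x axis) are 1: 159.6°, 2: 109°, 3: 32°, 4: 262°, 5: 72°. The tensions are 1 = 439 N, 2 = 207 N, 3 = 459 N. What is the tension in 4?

T_4 ≈ 1540 N

Resolve: ΣF_x = 439 cos 159.6° + 207 cos 109° + 459 cos 32° + T_4 cos 262° + T_5 cos 72° = 0.
        ΣF_y = 439 sin 159.6° + 207 sin 109° + 459 sin 32° + T_4 sin 262° + T_5 sin 72° = 0.
The known terms sum to (-89.61, 592) N, so -0.1392 T_4 + 0.3090 T_5 = 89.61 and -0.9903 T_4 + 0.9511 T_5 = -592.
Solving simultaneously: T_4 = 1544 N, T_5 = 985.4 N.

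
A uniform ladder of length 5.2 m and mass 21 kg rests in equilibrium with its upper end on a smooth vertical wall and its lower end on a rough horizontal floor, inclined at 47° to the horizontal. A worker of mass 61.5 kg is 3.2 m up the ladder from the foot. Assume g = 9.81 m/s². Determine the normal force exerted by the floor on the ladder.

ΣF_y = 0: N_floor = 21×9.81 + 61.5×9.81 = 809.33 N.

N_floor ≈ 809 N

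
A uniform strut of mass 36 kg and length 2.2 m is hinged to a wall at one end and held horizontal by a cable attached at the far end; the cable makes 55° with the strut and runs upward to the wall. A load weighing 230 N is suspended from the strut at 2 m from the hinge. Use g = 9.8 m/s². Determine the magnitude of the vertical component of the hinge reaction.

Take torques about the hinge: T sin 55° · 2.2 = 36×9.8×1.1 + 230×2 = 848.08 N·m.
So T = 848.08 / (0.8192 × 2.2) = 470.6 N.
ΣF_y = 0: H_y = (36×9.8 + 230) − T sin 55° = 582.8 − 385.49 = 197.31 N.

|H_y| ≈ 197 N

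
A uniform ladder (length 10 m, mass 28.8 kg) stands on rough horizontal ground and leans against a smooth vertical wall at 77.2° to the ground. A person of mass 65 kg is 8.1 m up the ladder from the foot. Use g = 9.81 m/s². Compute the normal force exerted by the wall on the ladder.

Torques about the foot: N_wall · 10 sin 77.2° = 28.8×9.81×5 cos 77.2° + 65×9.81×8.1 cos 77.2° → N_wall = 149.44 N.

N_wall ≈ 149 N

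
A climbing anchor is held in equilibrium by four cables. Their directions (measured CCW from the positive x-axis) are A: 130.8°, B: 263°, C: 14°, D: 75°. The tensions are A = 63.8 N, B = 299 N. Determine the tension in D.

T_D ≈ 254 N

Resolve: ΣF_x = 63.8 cos 130.8° + 299 cos 263° + T_C cos 14° + T_D cos 75° = 0.
        ΣF_y = 63.8 sin 130.8° + 299 sin 263° + T_C sin 14° + T_D sin 75° = 0.
The known terms sum to (-78.13, -248.5) N, so 0.9703 T_C + 0.2588 T_D = 78.13 and 0.2419 T_C + 0.9659 T_D = 248.5.
Solving simultaneously: T_C = 12.75 N, T_D = 254 N.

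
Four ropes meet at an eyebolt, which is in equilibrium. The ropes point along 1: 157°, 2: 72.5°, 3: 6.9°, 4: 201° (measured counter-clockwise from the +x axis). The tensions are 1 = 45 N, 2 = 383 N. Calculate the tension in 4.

Resolve: ΣF_x = 45 cos 157° + 383 cos 72.5° + T_3 cos 6.9° + T_4 cos 201° = 0.
        ΣF_y = 45 sin 157° + 383 sin 72.5° + T_3 sin 6.9° + T_4 sin 201° = 0.
The known terms sum to (73.75, 382.9) N, so 0.9928 T_3 − 0.9336 T_4 = -73.75 and 0.1201 T_3 − 0.3584 T_4 = -382.9.
Solving simultaneously: T_3 = 1359 N, T_4 = 1524 N.

T_4 ≈ 1520 N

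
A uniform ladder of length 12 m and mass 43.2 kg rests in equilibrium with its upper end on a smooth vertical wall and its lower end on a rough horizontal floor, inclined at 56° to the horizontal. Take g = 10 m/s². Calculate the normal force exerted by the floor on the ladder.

N_floor ≈ 432 N

ΣF_y = 0: N_floor = 43.2×10 = 432 N.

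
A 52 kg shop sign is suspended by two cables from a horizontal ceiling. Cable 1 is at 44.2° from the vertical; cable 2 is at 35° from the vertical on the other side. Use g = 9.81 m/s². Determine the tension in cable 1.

Angles from the horizontal: cable 1 is 90° − 44.2° = 45.8°, cable 2 is 90° − 35° = 55°.
Weight W = 52 × 9.81 = 510.1 N acts straight down.
Horizontal: T_1 cos 45.8° = T_2 cos 55°  →  T_2 = 1.215 T_1.
Vertical: T_1 sin 45.8° + T_2 sin 55° = 510.1.
Substituting the horizontal relation into the vertical equation gives 1.713 T_1 = 510.1, so T_1 = 297.9 N.

T_1 ≈ 298 N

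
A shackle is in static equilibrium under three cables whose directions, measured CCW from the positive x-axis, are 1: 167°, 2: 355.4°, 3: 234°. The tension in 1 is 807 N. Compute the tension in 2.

T_2 ≈ 870 N

Resolve: ΣF_x = 807 cos 167° + T_2 cos 355.4° + T_3 cos 234° = 0.
        ΣF_y = 807 sin 167° + T_2 sin 355.4° + T_3 sin 234° = 0.
The known terms sum to (-786.3, 181.5) N, so 0.9968 T_2 − 0.5878 T_3 = 786.3 and -0.0802 T_2 − 0.8090 T_3 = -181.5.
Solving simultaneously: T_2 = 870.3 N, T_3 = 138.1 N.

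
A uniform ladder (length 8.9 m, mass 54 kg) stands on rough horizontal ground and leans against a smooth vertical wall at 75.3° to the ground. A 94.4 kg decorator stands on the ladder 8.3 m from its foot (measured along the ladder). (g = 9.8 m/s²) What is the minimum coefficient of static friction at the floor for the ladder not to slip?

ΣF_y = 0: N_floor = 54×9.8 + 94.4×9.8 = 1454.3 N.
Torques about the foot: N_wall · 8.9 sin 75.3° = 54×9.8×4.45 cos 75.3° + 94.4×9.8×8.3 cos 75.3° → N_wall = 295.76 N.
ΣF_x = 0: f_floor = N_wall = 295.76 N.
μ_min = f_floor / N_floor = 295.76 / 1454.3 = 0.2034.

μ_min ≈ 0.203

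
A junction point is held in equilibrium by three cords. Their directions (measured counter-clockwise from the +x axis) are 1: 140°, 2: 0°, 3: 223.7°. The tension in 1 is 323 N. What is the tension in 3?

T_3 ≈ 301 N

Resolve: ΣF_x = 323 cos 140° + T_2 cos 0° + T_3 cos 223.7° = 0.
        ΣF_y = 323 sin 140° + T_2 sin 0° + T_3 sin 223.7° = 0.
The known terms sum to (-247.4, 207.6) N, so 1.0000 T_2 − 0.7230 T_3 = 247.4 and 0.0000 T_2 − 0.6909 T_3 = -207.6.
Solving simultaneously: T_2 = 464.7 N, T_3 = 300.5 N.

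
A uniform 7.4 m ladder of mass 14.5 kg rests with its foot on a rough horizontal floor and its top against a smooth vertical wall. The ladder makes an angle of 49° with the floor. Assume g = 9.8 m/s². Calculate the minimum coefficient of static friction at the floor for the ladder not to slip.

μ_min ≈ 0.435

ΣF_y = 0: N_floor = 14.5×9.8 = 142.1 N.
Torques about the foot: N_wall · 7.4 sin 49° = 14.5×9.8×3.7 cos 49° → N_wall = 61.763 N.
ΣF_x = 0: f_floor = N_wall = 61.763 N.
μ_min = f_floor / N_floor = 61.763 / 142.1 = 0.4346.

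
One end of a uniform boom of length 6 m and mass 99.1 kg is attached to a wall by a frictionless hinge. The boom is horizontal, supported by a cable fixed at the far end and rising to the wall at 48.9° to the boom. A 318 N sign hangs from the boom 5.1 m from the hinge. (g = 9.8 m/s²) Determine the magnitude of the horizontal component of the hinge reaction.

H_x ≈ 659 N

Take torques about the hinge: T sin 48.9° · 6 = 99.1×9.8×3 + 318×5.1 = 4535.3 N·m.
So T = 4535.3 / (0.7536 × 6) = 1003.1 N.
ΣF_x = 0: H_x = T cos 48.9° = 659.4 N.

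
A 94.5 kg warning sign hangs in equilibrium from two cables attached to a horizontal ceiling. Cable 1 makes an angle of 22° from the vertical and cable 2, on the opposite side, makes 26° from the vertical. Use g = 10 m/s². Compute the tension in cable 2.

T_2 ≈ 476 N

Angles from the horizontal: cable 1 is 90° − 22° = 68°, cable 2 is 90° − 26° = 64°.
Weight W = 94.5 × 10 = 945 N acts straight down.
Horizontal: T_1 cos 68° = T_2 cos 64°  →  T_1 = 1.17 T_2.
Vertical: T_1 sin 68° + T_2 sin 64° = 945.
Substituting the horizontal relation into the vertical equation gives 1.984 T_2 = 945, so T_2 = 476.4 N.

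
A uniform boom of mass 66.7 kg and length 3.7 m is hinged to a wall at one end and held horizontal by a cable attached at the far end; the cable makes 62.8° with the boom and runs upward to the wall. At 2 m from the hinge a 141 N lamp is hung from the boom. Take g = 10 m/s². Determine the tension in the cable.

Take torques about the hinge: T sin 62.8° · 3.7 = 66.7×10×1.85 + 141×2 = 1516 N·m.
So T = 1516 / (0.8894 × 3.7) = 460.66 N.

T ≈ 461 N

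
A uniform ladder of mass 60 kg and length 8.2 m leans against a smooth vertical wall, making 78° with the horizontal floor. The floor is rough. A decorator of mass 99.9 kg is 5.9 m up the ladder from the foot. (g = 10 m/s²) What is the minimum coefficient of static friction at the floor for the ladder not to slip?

μ_min ≈ 0.135

ΣF_y = 0: N_floor = 60×10 + 99.9×10 = 1599 N.
Torques about the foot: N_wall · 8.2 sin 78° = 60×10×4.1 cos 78° + 99.9×10×5.9 cos 78° → N_wall = 216.55 N.
ΣF_x = 0: f_floor = N_wall = 216.55 N.
μ_min = f_floor / N_floor = 216.55 / 1599 = 0.1354.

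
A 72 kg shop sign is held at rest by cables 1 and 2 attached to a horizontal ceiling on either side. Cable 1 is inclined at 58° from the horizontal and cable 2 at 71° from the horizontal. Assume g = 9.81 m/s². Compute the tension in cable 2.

Weight W = 72 × 9.81 = 706.3 N acts straight down.
Horizontal: T_1 cos 58° = T_2 cos 71°  →  T_1 = 0.6144 T_2.
Vertical: T_1 sin 58° + T_2 sin 71° = 706.3.
Substituting the horizontal relation into the vertical equation gives 1.467 T_2 = 706.3, so T_2 = 481.6 N.

T_2 ≈ 482 N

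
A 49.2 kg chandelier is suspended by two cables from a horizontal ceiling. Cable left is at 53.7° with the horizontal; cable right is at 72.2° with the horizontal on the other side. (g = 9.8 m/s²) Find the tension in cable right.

T_right ≈ 352 N

Weight W = 49.2 × 9.8 = 482.2 N acts straight down.
Horizontal: T_left cos 53.7° = T_right cos 72.2°  →  T_left = 0.5164 T_right.
Vertical: T_left sin 53.7° + T_right sin 72.2° = 482.2.
Substituting the horizontal relation into the vertical equation gives 1.368 T_right = 482.2, so T_right = 352.4 N.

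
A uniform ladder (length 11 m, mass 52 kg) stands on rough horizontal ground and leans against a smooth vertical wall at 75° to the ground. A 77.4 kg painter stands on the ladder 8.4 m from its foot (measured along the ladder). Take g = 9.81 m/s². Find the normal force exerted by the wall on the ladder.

N_wall ≈ 224 N

Torques about the foot: N_wall · 11 sin 75° = 52×9.81×5.5 cos 75° + 77.4×9.81×8.4 cos 75° → N_wall = 223.71 N.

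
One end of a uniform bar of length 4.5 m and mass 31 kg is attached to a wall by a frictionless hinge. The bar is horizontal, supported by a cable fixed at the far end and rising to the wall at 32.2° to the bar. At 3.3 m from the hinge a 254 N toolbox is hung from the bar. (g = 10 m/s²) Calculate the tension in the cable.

T ≈ 640 N

Take torques about the hinge: T sin 32.2° · 4.5 = 31×10×2.25 + 254×3.3 = 1535.7 N·m.
So T = 1535.7 / (0.5329 × 4.5) = 640.42 N.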